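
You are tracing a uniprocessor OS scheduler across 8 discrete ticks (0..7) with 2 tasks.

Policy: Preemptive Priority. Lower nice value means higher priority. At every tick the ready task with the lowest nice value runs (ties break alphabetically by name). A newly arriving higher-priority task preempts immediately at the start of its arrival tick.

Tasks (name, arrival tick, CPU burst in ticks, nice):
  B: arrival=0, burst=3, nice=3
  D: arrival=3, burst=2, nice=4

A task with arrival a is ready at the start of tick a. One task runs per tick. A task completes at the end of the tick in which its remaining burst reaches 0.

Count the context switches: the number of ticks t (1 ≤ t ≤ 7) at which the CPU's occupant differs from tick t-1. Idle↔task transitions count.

context switches = 2

t=0: ready={B} → run B
t=1: ready={B} → run B
t=2: ready={B} → run B
t=3: ready={D} → run D
t=4: ready={D} → run D
t=5: (idle)
t=6: (idle)
t=7: (idle)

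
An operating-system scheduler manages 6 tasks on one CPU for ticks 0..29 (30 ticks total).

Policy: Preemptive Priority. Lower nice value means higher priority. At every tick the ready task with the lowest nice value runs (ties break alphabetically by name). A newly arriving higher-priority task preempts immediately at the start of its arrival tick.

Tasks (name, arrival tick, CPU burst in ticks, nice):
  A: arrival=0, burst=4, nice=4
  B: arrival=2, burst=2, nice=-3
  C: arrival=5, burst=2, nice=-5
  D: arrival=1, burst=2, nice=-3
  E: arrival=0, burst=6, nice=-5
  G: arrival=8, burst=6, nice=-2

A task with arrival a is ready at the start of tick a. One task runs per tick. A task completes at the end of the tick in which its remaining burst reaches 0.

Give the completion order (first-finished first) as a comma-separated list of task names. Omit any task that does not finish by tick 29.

completion order = C, E, B, D, G, A

t=0: ready={A,E} → run E
t=1: ready={A,D,E} → run E
t=2: ready={A,B,D,E} → run E
t=3: ready={A,B,D,E} → run E
t=4: ready={A,B,D,E} → run E
t=5: ready={A,B,C,D,E} → run C
t=6: ready={A,B,C,D,E} → run C
t=7: ready={A,B,D,E} → run E
t=8: ready={A,B,D,G} → run B
t=9: ready={A,B,D,G} → run B
t=10: ready={A,D,G} → run D
t=11: ready={A,D,G} → run D
t=12: ready={A,G} → run G
t=13: ready={A,G} → run G
t=14: ready={A,G} → run G
t=15: ready={A,G} → run G
t=16: ready={A,G} → run G
t=17: ready={A,G} → run G
t=18: ready={A} → run A
t=19: ready={A} → run A
t=20: ready={A} → run A
t=21: ready={A} → run A
t=22: (idle)
t=23: (idle)
t=24: (idle)
t=25: (idle)
t=26: (idle)
t=27: (idle)
t=28: (idle)
t=29: (idle)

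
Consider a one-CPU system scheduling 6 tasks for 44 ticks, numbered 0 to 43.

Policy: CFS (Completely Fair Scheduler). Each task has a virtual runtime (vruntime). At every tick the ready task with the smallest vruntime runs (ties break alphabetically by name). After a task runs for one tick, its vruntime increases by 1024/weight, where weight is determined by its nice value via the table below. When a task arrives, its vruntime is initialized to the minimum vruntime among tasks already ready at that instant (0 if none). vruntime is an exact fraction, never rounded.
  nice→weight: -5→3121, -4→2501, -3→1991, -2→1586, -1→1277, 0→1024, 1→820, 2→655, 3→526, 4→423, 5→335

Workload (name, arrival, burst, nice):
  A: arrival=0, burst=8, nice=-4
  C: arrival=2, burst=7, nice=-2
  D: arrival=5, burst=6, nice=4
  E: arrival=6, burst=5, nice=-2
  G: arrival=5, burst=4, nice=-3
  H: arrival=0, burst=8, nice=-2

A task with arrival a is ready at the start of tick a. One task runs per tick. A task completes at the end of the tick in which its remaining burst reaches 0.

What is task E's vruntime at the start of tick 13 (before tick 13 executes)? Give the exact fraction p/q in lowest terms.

t=0: vr[A=0 H=0] → run A
t=1: vr[A=1024/2501 H=0] → run H
t=2: vr[A=1024/2501 C=1024/2501 H=512/793] → run A
t=3: vr[A=2048/2501 C=1024/2501 H=512/793] → run C
t=4: vr[A=2048/2501 C=34304/32513 H=512/793] → run H
t=5: vr[A=2048/2501 C=34304/32513 D=2048/2501 G=2048/2501 H=1024/793] → run A
t=6: vr[A=3072/2501 C=34304/32513 D=2048/2501 E=2048/2501 G=2048/2501 H=1024/793] → run D
t=7: vr[A=3072/2501 C=34304/32513 D=3427328/1057923 E=2048/2501 G=2048/2501 H=1024/793] → run E
t=8: vr[A=3072/2501 C=34304/32513 D=3427328/1057923 E=47616/32513 G=2048/2501 H=1024/793] → run G
t=9: vr[A=3072/2501 C=34304/32513 D=3427328/1057923 E=47616/32513 G=6638592/4979491 H=1024/793] → run C
t=10: vr[A=3072/2501 C=55296/32513 D=3427328/1057923 E=47616/32513 G=6638592/4979491 H=1024/793] → run A
t=11: vr[A=4096/2501 C=55296/32513 D=3427328/1057923 E=47616/32513 G=6638592/4979491 H=1024/793] → run H
t=12: vr[A=4096/2501 C=55296/32513 D=3427328/1057923 E=47616/32513 G=6638592/4979491 H=1536/793] → run G
t=13: vr[A=4096/2501 C=55296/32513 D=3427328/1057923 E=47616/32513 G=9199616/4979491 H=1536/793] → run E
t=14: vr[A=4096/2501 C=55296/32513 D=3427328/1057923 E=68608/32513 G=9199616/4979491 H=1536/793] → run A
t=15: vr[A=5120/2501 C=55296/32513 D=3427328/1057923 E=68608/32513 G=9199616/4979491 H=1536/793] → run C
t=16: vr[A=5120/2501 C=76288/32513 D=3427328/1057923 E=68608/32513 G=9199616/4979491 H=1536/793] → run G
t=17: vr[A=5120/2501 C=76288/32513 D=3427328/1057923 E=68608/32513 G=11760640/4979491 H=1536/793] → run H
t=18: vr[A=5120/2501 C=76288/32513 D=3427328/1057923 E=68608/32513 G=11760640/4979491 H=2048/793] → run A
t=19: vr[A=6144/2501 C=76288/32513 D=3427328/1057923 E=68608/32513 G=11760640/4979491 H=2048/793] → run E
t=20: vr[A=6144/2501 C=76288/32513 D=3427328/1057923 E=89600/32513 G=11760640/4979491 H=2048/793] → run C
t=21: vr[A=6144/2501 C=97280/32513 D=3427328/1057923 E=89600/32513 G=11760640/4979491 H=2048/793] → run G
t=22: vr[A=6144/2501 C=97280/32513 D=3427328/1057923 E=89600/32513 H=2048/793] → run A
t=23: vr[A=7168/2501 C=97280/32513 D=3427328/1057923 E=89600/32513 H=2048/793] → run H
t=24: vr[A=7168/2501 C=97280/32513 D=3427328/1057923 E=89600/32513 H=2560/793] → run E
t=25: vr[A=7168/2501 C=97280/32513 D=3427328/1057923 E=110592/32513 H=2560/793] → run A
t=26: vr[C=97280/32513 D=3427328/1057923 E=110592/32513 H=2560/793] → run C
t=27: vr[C=118272/32513 D=3427328/1057923 E=110592/32513 H=2560/793] → run H
t=28: vr[C=118272/32513 D=3427328/1057923 E=110592/32513 H=3072/793] → run D
t=29: vr[C=118272/32513 D=5988352/1057923 E=110592/32513 H=3072/793] → run E
t=30: vr[C=118272/32513 D=5988352/1057923 H=3072/793] → run C
t=31: vr[C=139264/32513 D=5988352/1057923 H=3072/793] → run H
t=32: vr[C=139264/32513 D=5988352/1057923 H=3584/793] → run C
t=33: vr[D=5988352/1057923 H=3584/793] → run H
t=34: vr[D=5988352/1057923] → run D
t=35: vr[D=2849792/352641] → run D
t=36: vr[D=11110400/1057923] → run D
t=37: vr[D=13671424/1057923] → run D
t=38: (idle)
t=39: (idle)
t=40: (idle)
t=41: (idle)
t=42: (idle)
t=43: (idle)

vruntime(E, start of tick 13) = 47616/32513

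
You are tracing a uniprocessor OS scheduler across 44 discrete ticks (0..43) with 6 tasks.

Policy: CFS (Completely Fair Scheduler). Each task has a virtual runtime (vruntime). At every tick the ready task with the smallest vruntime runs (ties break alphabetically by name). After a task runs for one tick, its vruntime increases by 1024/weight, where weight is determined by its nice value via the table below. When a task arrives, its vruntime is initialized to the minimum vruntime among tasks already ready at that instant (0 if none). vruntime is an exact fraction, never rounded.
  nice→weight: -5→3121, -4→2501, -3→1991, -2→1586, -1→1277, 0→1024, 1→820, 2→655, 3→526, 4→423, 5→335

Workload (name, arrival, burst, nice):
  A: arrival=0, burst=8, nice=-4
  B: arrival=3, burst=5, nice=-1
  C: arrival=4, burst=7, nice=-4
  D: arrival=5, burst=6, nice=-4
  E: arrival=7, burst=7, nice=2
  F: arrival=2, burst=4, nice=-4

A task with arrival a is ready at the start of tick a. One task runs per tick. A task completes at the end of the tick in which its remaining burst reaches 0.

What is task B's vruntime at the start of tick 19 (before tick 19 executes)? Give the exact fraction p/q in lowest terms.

vruntime(B, start of tick 19) = 7737344/3193777

t=0: vr[A=0] → run A
t=1: vr[A=1024/2501] → run A
t=2: vr[A=2048/2501 F=2048/2501] → run A
t=3: vr[A=3072/2501 B=2048/2501 F=2048/2501] → run B
t=4: vr[A=3072/2501 B=5176320/3193777 C=2048/2501 F=2048/2501] → run C
t=5: vr[A=3072/2501 B=5176320/3193777 C=3072/2501 D=2048/2501 F=2048/2501] → run D
t=6: vr[A=3072/2501 B=5176320/3193777 C=3072/2501 D=3072/2501 F=2048/2501] → run F
t=7: vr[A=3072/2501 B=5176320/3193777 C=3072/2501 D=3072/2501 E=3072/2501 F=3072/2501] → run A
t=8: vr[A=4096/2501 B=5176320/3193777 C=3072/2501 D=3072/2501 E=3072/2501 F=3072/2501] → run C
t=9: vr[A=4096/2501 B=5176320/3193777 C=4096/2501 D=3072/2501 E=3072/2501 F=3072/2501] → run D
t=10: vr[A=4096/2501 B=5176320/3193777 C=4096/2501 D=4096/2501 E=3072/2501 F=3072/2501] → run E
t=11: vr[A=4096/2501 B=5176320/3193777 C=4096/2501 D=4096/2501 E=4573184/1638155 F=3072/2501] → run F
t=12: vr[A=4096/2501 B=5176320/3193777 C=4096/2501 D=4096/2501 E=4573184/1638155 F=4096/2501] → run B
t=13: vr[A=4096/2501 B=7737344/3193777 C=4096/2501 D=4096/2501 E=4573184/1638155 F=4096/2501] → run A
t=14: vr[A=5120/2501 B=7737344/3193777 C=4096/2501 D=4096/2501 E=4573184/1638155 F=4096/2501] → run C
t=15: vr[A=5120/2501 B=7737344/3193777 C=5120/2501 D=4096/2501 E=4573184/1638155 F=4096/2501] → run D
t=16: vr[A=5120/2501 B=7737344/3193777 C=5120/2501 D=5120/2501 E=4573184/1638155 F=4096/2501] → run F
t=17: vr[A=5120/2501 B=7737344/3193777 C=5120/2501 D=5120/2501 E=4573184/1638155 F=5120/2501] → run A
t=18: vr[A=6144/2501 B=7737344/3193777 C=5120/2501 D=5120/2501 E=4573184/1638155 F=5120/2501] → run C
t=19: vr[A=6144/2501 B=7737344/3193777 C=6144/2501 D=5120/2501 E=4573184/1638155 F=5120/2501] → run D
t=20: vr[A=6144/2501 B=7737344/3193777 C=6144/2501 D=6144/2501 E=4573184/1638155 F=5120/2501] → run F
t=21: vr[A=6144/2501 B=7737344/3193777 C=6144/2501 D=6144/2501 E=4573184/1638155] → run B
t=22: vr[A=6144/2501 B=10298368/3193777 C=6144/2501 D=6144/2501 E=4573184/1638155] → run A
t=23: vr[A=7168/2501 B=10298368/3193777 C=6144/2501 D=6144/2501 E=4573184/1638155] → run C
t=24: vr[A=7168/2501 B=10298368/3193777 C=7168/2501 D=6144/2501 E=4573184/1638155] → run D
t=25: vr[A=7168/2501 B=10298368/3193777 C=7168/2501 D=7168/2501 E=4573184/1638155] → run E
t=26: vr[A=7168/2501 B=10298368/3193777 C=7168/2501 D=7168/2501 E=7134208/1638155] → run A
t=27: vr[B=10298368/3193777 C=7168/2501 D=7168/2501 E=7134208/1638155] → run C
t=28: vr[B=10298368/3193777 C=8192/2501 D=7168/2501 E=7134208/1638155] → run D
t=29: vr[B=10298368/3193777 C=8192/2501 E=7134208/1638155] → run B
t=30: vr[B=12859392/3193777 C=8192/2501 E=7134208/1638155] → run C
t=31: vr[B=12859392/3193777 E=7134208/1638155] → run B
t=32: vr[E=7134208/1638155] → run E
t=33: vr[E=9695232/1638155] → run E
t=34: vr[E=12256256/1638155] → run E
t=35: vr[E=2963456/327631] → run E
t=36: vr[E=17378304/1638155] → run E
t=37: (idle)
t=38: (idle)
t=39: (idle)
t=40: (idle)
t=41: (idle)
t=42: (idle)
t=43: (idle)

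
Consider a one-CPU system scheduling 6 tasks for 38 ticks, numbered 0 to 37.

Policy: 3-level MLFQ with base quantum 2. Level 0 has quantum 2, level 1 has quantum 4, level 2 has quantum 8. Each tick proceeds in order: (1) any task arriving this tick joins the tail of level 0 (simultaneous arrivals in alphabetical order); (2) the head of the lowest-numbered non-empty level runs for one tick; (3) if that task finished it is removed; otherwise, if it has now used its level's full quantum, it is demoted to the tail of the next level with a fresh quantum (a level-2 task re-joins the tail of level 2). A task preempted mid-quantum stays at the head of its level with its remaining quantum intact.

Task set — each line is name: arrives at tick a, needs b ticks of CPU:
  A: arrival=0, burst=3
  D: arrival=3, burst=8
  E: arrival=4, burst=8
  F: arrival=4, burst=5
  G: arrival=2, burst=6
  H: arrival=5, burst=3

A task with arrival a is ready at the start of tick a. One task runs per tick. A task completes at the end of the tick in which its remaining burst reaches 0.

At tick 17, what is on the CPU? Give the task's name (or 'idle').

running at tick 17 = D

t=0: L0/L1/L2 = A/-/- → run A
t=1: L0/L1/L2 = A/-/- → run A
t=2: L0/L1/L2 = G/A/- → run G
t=3: L0/L1/L2 = GD/A/- → run G
t=4: L0/L1/L2 = DEF/AG/- → run D
t=5: L0/L1/L2 = DEFH/AG/- → run D
t=6: L0/L1/L2 = EFH/AGD/- → run E
t=7: L0/L1/L2 = EFH/AGD/- → run E
t=8: L0/L1/L2 = FH/AGDE/- → run F
t=9: L0/L1/L2 = FH/AGDE/- → run F
t=10: L0/L1/L2 = H/AGDEF/- → run H
t=11: L0/L1/L2 = H/AGDEF/- → run H
t=12: L0/L1/L2 = -/AGDEFH/- → run A
t=13: L0/L1/L2 = -/GDEFH/- → run G
t=14: L0/L1/L2 = -/GDEFH/- → run G
t=15: L0/L1/L2 = -/GDEFH/- → run G
t=16: L0/L1/L2 = -/GDEFH/- → run G
t=17: L0/L1/L2 = -/DEFH/- → run D
t=18: L0/L1/L2 = -/DEFH/- → run D
t=19: L0/L1/L2 = -/DEFH/- → run D
t=20: L0/L1/L2 = -/DEFH/- → run D
t=21: L0/L1/L2 = -/EFH/D → run E
t=22: L0/L1/L2 = -/EFH/D → run E
t=23: L0/L1/L2 = -/EFH/D → run E
t=24: L0/L1/L2 = -/EFH/D → run E
t=25: L0/L1/L2 = -/FH/DE → run F
t=26: L0/L1/L2 = -/FH/DE → run F
t=27: L0/L1/L2 = -/FH/DE → run F
t=28: L0/L1/L2 = -/H/DE → run H
t=29: L0/L1/L2 = -/-/DE → run D
t=30: L0/L1/L2 = -/-/DE → run D
t=31: L0/L1/L2 = -/-/E → run E
t=32: L0/L1/L2 = -/-/E → run E
t=33: (idle)
t=34: (idle)
t=35: (idle)
t=36: (idle)
t=37: (idle)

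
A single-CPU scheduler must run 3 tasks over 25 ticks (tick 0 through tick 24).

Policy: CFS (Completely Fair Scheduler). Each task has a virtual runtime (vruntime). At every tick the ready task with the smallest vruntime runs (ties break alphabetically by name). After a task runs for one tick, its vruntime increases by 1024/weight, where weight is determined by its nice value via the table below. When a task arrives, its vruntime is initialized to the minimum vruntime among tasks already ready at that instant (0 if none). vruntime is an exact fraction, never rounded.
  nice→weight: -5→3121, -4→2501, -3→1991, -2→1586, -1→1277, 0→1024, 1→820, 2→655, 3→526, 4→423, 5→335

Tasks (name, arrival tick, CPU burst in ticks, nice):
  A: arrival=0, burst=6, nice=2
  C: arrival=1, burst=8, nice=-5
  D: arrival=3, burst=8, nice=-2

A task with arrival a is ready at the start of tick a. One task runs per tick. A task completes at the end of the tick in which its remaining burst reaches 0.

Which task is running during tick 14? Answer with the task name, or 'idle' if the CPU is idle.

t=0: vr[A=0] → run A
t=1: vr[A=1024/655 C=1024/655] → run A
t=2: vr[A=2048/655 C=1024/655] → run C
t=3: vr[A=2048/655 C=3866624/2044255 D=3866624/2044255] → run C
t=4: vr[A=2048/655 C=4537344/2044255 D=3866624/2044255] → run D
t=5: vr[A=2048/655 C=4537344/2044255 D=4112891392/1621094215] → run C
t=6: vr[A=2048/655 C=5208064/2044255 D=4112891392/1621094215] → run D
t=7: vr[A=2048/655 C=5208064/2044255 D=5159549952/1621094215] → run C
t=8: vr[A=2048/655 C=5878784/2044255 D=5159549952/1621094215] → run C
t=9: vr[A=2048/655 C=6549504/2044255 D=5159549952/1621094215] → run A
t=10: vr[A=3072/655 C=6549504/2044255 D=5159549952/1621094215] → run D
t=11: vr[A=3072/655 C=6549504/2044255 D=6206208512/1621094215] → run C
t=12: vr[A=3072/655 C=7220224/2044255 D=6206208512/1621094215] → run C
t=13: vr[A=3072/655 C=7890944/2044255 D=6206208512/1621094215] → run D
t=14: vr[A=3072/655 C=7890944/2044255 D=7252867072/1621094215] → run C
t=15: vr[A=3072/655 D=7252867072/1621094215] → run D
t=16: vr[A=3072/655 D=8299525632/1621094215] → run A
t=17: vr[A=4096/655 D=8299525632/1621094215] → run D
t=18: vr[A=4096/655 D=9346184192/1621094215] → run D
t=19: vr[A=4096/655 D=10392842752/1621094215] → run A
t=20: vr[A=1024/131 D=10392842752/1621094215] → run D
t=21: vr[A=1024/131] → run A
t=22: (idle)
t=23: (idle)
t=24: (idle)

running at tick 14 = C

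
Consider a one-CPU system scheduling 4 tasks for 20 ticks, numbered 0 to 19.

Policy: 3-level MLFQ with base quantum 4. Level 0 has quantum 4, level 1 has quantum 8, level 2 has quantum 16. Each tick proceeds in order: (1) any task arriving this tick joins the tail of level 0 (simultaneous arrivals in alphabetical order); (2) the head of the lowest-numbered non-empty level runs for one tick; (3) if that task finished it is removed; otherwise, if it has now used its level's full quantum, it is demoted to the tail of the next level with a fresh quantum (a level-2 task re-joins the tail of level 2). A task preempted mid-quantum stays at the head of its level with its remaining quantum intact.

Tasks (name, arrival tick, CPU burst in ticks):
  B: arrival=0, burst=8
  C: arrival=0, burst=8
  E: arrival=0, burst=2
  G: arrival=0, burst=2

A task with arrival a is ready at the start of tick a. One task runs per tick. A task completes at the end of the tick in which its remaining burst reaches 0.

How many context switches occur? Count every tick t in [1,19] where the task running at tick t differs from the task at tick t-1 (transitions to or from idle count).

context switches = 5

t=0: L0/L1/L2 = BCEG/-/- → run B
t=1: L0/L1/L2 = BCEG/-/- → run B
t=2: L0/L1/L2 = BCEG/-/- → run B
t=3: L0/L1/L2 = BCEG/-/- → run B
t=4: L0/L1/L2 = CEG/B/- → run C
t=5: L0/L1/L2 = CEG/B/- → run C
t=6: L0/L1/L2 = CEG/B/- → run C
t=7: L0/L1/L2 = CEG/B/- → run C
t=8: L0/L1/L2 = EG/BC/- → run E
t=9: L0/L1/L2 = EG/BC/- → run E
t=10: L0/L1/L2 = G/BC/- → run G
t=11: L0/L1/L2 = G/BC/- → run G
t=12: L0/L1/L2 = -/BC/- → run B
t=13: L0/L1/L2 = -/BC/- → run B
t=14: L0/L1/L2 = -/BC/- → run B
t=15: L0/L1/L2 = -/BC/- → run B
t=16: L0/L1/L2 = -/C/- → run C
t=17: L0/L1/L2 = -/C/- → run C
t=18: L0/L1/L2 = -/C/- → run C
t=19: L0/L1/L2 = -/C/- → run C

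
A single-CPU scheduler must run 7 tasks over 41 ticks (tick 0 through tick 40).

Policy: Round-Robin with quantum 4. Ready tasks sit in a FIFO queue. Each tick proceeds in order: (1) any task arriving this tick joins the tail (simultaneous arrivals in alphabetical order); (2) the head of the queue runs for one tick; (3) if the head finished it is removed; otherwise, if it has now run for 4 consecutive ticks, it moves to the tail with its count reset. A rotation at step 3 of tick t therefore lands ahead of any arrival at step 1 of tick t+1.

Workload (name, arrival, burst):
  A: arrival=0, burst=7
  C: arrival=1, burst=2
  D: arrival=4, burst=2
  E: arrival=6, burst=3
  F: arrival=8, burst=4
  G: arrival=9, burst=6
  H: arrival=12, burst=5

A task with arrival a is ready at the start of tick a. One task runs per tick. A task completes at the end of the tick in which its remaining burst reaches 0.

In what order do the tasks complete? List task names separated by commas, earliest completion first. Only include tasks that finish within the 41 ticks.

completion order = C, A, D, E, F, G, H

t=0: queue=[A] q_used=0 → run A
t=1: queue=[A,C] q_used=1 → run A
t=2: queue=[A,C] q_used=2 → run A
t=3: queue=[A,C] q_used=3 → run A
t=4: queue=[C,A,D] q_used=0 → run C
t=5: queue=[C,A,D] q_used=1 → run C
t=6: queue=[A,D,E] q_used=0 → run A
t=7: queue=[A,D,E] q_used=1 → run A
t=8: queue=[A,D,E,F] q_used=2 → run A
t=9: queue=[D,E,F,G] q_used=0 → run D
t=10: queue=[D,E,F,G] q_used=1 → run D
t=11: queue=[E,F,G] q_used=0 → run E
t=12: queue=[E,F,G,H] q_used=1 → run E
t=13: queue=[E,F,G,H] q_used=2 → run E
t=14: queue=[F,G,H] q_used=0 → run F
t=15: queue=[F,G,H] q_used=1 → run F
t=16: queue=[F,G,H] q_used=2 → run F
t=17: queue=[F,G,H] q_used=3 → run F
t=18: queue=[G,H] q_used=0 → run G
t=19: queue=[G,H] q_used=1 → run G
t=20: queue=[G,H] q_used=2 → run G
t=21: queue=[G,H] q_used=3 → run G
t=22: queue=[H,G] q_used=0 → run H
t=23: queue=[H,G] q_used=1 → run H
t=24: queue=[H,G] q_used=2 → run H
t=25: queue=[H,G] q_used=3 → run H
t=26: queue=[G,H] q_used=0 → run G
t=27: queue=[G,H] q_used=1 → run G
t=28: queue=[H] q_used=0 → run H
t=29: (idle)
t=30: (idle)
t=31: (idle)
t=32: (idle)
t=33: (idle)
t=34: (idle)
t=35: (idle)
t=36: (idle)
t=37: (idle)
t=38: (idle)
t=39: (idle)
t=40: (idle)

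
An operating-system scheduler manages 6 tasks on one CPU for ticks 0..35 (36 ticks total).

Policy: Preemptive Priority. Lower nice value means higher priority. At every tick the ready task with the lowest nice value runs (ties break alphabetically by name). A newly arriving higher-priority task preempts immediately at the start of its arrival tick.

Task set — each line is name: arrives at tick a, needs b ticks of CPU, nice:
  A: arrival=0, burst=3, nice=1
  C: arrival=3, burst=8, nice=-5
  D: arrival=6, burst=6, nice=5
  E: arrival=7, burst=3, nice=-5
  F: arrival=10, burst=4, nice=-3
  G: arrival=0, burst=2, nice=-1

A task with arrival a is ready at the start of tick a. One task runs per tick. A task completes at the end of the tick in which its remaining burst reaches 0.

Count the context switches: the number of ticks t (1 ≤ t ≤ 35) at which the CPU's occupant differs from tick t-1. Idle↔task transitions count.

context switches = 7

t=0: ready={A,G} → run G
t=1: ready={A,G} → run G
t=2: ready={A} → run A
t=3: ready={A,C} → run C
t=4: ready={A,C} → run C
t=5: ready={A,C} → run C
t=6: ready={A,C,D} → run C
t=7: ready={A,C,D,E} → run C
t=8: ready={A,C,D,E} → run C
t=9: ready={A,C,D,E} → run C
t=10: ready={A,C,D,E,F} → run C
t=11: ready={A,D,E,F} → run E
t=12: ready={A,D,E,F} → run E
t=13: ready={A,D,E,F} → run E
t=14: ready={A,D,F} → run F
t=15: ready={A,D,F} → run F
t=16: ready={A,D,F} → run F
t=17: ready={A,D,F} → run F
t=18: ready={A,D} → run A
t=19: ready={A,D} → run A
t=20: ready={D} → run D
t=21: ready={D} → run D
t=22: ready={D} → run D
t=23: ready={D} → run D
t=24: ready={D} → run D
t=25: ready={D} → run D
t=26: (idle)
t=27: (idle)
t=28: (idle)
t=29: (idle)
t=30: (idle)
t=31: (idle)
t=32: (idle)
t=33: (idle)
t=34: (idle)
t=35: (idle)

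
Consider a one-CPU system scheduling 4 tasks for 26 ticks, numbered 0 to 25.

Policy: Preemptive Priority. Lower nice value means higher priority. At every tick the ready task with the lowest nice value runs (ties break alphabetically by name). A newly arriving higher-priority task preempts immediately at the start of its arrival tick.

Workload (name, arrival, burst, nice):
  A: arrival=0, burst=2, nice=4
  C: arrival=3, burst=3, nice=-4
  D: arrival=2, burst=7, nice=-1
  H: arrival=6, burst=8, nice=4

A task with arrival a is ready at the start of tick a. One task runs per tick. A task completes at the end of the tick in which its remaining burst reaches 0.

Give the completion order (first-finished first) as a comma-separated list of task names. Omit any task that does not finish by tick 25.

t=0: ready={A} → run A
t=1: ready={A} → run A
t=2: ready={D} → run D
t=3: ready={C,D} → run C
t=4: ready={C,D} → run C
t=5: ready={C,D} → run C
t=6: ready={D,H} → run D
t=7: ready={D,H} → run D
t=8: ready={D,H} → run D
t=9: ready={D,H} → run D
t=10: ready={D,H} → run D
t=11: ready={D,H} → run D
t=12: ready={H} → run H
t=13: ready={H} → run H
t=14: ready={H} → run H
t=15: ready={H} → run H
t=16: ready={H} → run H
t=17: ready={H} → run H
t=18: ready={H} → run H
t=19: ready={H} → run H
t=20: (idle)
t=21: (idle)
t=22: (idle)
t=23: (idle)
t=24: (idle)
t=25: (idle)

completion order = A, C, D, H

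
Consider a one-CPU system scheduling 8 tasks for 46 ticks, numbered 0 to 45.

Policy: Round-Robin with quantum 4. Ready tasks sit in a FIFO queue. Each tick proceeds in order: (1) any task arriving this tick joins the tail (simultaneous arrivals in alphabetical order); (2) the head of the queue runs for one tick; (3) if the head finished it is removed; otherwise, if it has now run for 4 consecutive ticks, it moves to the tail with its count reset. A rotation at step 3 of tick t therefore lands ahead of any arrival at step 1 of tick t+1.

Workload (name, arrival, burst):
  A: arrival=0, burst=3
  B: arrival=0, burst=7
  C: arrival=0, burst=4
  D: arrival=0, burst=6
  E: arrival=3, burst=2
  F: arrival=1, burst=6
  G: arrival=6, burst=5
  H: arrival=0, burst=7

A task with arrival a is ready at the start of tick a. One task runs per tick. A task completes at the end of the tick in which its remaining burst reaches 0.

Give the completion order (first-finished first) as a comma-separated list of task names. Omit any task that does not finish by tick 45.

completion order = A, C, E, B, D, H, F, G

t=0: queue=[A,B,C,D,H] q_used=0 → run A
t=1: queue=[A,B,C,D,H,F] q_used=1 → run A
t=2: queue=[A,B,C,D,H,F] q_used=2 → run A
t=3: queue=[B,C,D,H,F,E] q_used=0 → run B
t=4: queue=[B,C,D,H,F,E] q_used=1 → run B
t=5: queue=[B,C,D,H,F,E] q_used=2 → run B
t=6: queue=[B,C,D,H,F,E,G] q_used=3 → run B
t=7: queue=[C,D,H,F,E,G,B] q_used=0 → run C
t=8: queue=[C,D,H,F,E,G,B] q_used=1 → run C
t=9: queue=[C,D,H,F,E,G,B] q_used=2 → run C
t=10: queue=[C,D,H,F,E,G,B] q_used=3 → run C
t=11: queue=[D,H,F,E,G,B] q_used=0 → run D
t=12: queue=[D,H,F,E,G,B] q_used=1 → run D
t=13: queue=[D,H,F,E,G,B] q_used=2 → run D
t=14: queue=[D,H,F,E,G,B] q_used=3 → run D
t=15: queue=[H,F,E,G,B,D] q_used=0 → run H
t=16: queue=[H,F,E,G,B,D] q_used=1 → run H
t=17: queue=[H,F,E,G,B,D] q_used=2 → run H
t=18: queue=[H,F,E,G,B,D] q_used=3 → run H
t=19: queue=[F,E,G,B,D,H] q_used=0 → run F
t=20: queue=[F,E,G,B,D,H] q_used=1 → run F
t=21: queue=[F,E,G,B,D,H] q_used=2 → run F
t=22: queue=[F,E,G,B,D,H] q_used=3 → run F
t=23: queue=[E,G,B,D,H,F] q_used=0 → run E
t=24: queue=[E,G,B,D,H,F] q_used=1 → run E
t=25: queue=[G,B,D,H,F] q_used=0 → run G
t=26: queue=[G,B,D,H,F] q_used=1 → run G
t=27: queue=[G,B,D,H,F] q_used=2 → run G
t=28: queue=[G,B,D,H,F] q_used=3 → run G
t=29: queue=[B,D,H,F,G] q_used=0 → run B
t=30: queue=[B,D,H,F,G] q_used=1 → run B
t=31: queue=[B,D,H,F,G] q_used=2 → run B
t=32: queue=[D,H,F,G] q_used=0 → run D
t=33: queue=[D,H,F,G] q_used=1 → run D
t=34: queue=[H,F,G] q_used=0 → run H
t=35: queue=[H,F,G] q_used=1 → run H
t=36: queue=[H,F,G] q_used=2 → run H
t=37: queue=[F,G] q_used=0 → run F
t=38: queue=[F,G] q_used=1 → run F
t=39: queue=[G] q_used=0 → run G
t=40: (idle)
t=41: (idle)
t=42: (idle)
t=43: (idle)
t=44: (idle)
t=45: (idle)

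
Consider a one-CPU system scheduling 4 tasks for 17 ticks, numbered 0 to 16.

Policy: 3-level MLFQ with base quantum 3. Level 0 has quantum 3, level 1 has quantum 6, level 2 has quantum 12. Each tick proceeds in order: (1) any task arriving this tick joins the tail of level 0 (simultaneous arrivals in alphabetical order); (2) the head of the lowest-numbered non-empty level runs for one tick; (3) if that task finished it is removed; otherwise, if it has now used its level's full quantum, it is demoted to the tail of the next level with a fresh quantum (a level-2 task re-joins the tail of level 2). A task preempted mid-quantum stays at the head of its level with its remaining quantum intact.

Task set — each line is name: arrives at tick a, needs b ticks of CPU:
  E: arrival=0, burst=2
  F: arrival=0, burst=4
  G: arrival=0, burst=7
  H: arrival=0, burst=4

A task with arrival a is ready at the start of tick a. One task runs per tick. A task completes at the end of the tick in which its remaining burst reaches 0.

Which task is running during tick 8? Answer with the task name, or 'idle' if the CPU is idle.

running at tick 8 = H

t=0: L0/L1/L2 = EFGH/-/- → run E
t=1: L0/L1/L2 = EFGH/-/- → run E
t=2: L0/L1/L2 = FGH/-/- → run F
t=3: L0/L1/L2 = FGH/-/- → run F
t=4: L0/L1/L2 = FGH/-/- → run F
t=5: L0/L1/L2 = GH/F/- → run G
t=6: L0/L1/L2 = GH/F/- → run G
t=7: L0/L1/L2 = GH/F/- → run G
t=8: L0/L1/L2 = H/FG/- → run H
t=9: L0/L1/L2 = H/FG/- → run H
t=10: L0/L1/L2 = H/FG/- → run H
t=11: L0/L1/L2 = -/FGH/- → run F
t=12: L0/L1/L2 = -/GH/- → run G
t=13: L0/L1/L2 = -/GH/- → run G
t=14: L0/L1/L2 = -/GH/- → run G
t=15: L0/L1/L2 = -/GH/- → run G
t=16: L0/L1/L2 = -/H/- → run H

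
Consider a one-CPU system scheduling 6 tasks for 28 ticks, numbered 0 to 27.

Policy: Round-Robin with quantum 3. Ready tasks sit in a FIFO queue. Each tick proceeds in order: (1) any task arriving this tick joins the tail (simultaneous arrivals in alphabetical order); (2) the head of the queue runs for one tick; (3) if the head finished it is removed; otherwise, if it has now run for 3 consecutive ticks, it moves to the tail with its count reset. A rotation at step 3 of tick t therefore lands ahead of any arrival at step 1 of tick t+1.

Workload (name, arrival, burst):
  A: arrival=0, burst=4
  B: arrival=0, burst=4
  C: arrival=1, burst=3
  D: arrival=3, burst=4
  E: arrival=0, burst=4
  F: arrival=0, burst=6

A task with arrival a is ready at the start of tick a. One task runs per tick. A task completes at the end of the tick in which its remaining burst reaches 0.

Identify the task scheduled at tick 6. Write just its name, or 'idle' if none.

t=0: queue=[A,B,E,F] q_used=0 → run A
t=1: queue=[A,B,E,F,C] q_used=1 → run A
t=2: queue=[A,B,E,F,C] q_used=2 → run A
t=3: queue=[B,E,F,C,A,D] q_used=0 → run B
t=4: queue=[B,E,F,C,A,D] q_used=1 → run B
t=5: queue=[B,E,F,C,A,D] q_used=2 → run B
t=6: queue=[E,F,C,A,D,B] q_used=0 → run E
t=7: queue=[E,F,C,A,D,B] q_used=1 → run E
t=8: queue=[E,F,C,A,D,B] q_used=2 → run E
t=9: queue=[F,C,A,D,B,E] q_used=0 → run F
t=10: queue=[F,C,A,D,B,E] q_used=1 → run F
t=11: queue=[F,C,A,D,B,E] q_used=2 → run F
t=12: queue=[C,A,D,B,E,F] q_used=0 → run C
t=13: queue=[C,A,D,B,E,F] q_used=1 → run C
t=14: queue=[C,A,D,B,E,F] q_used=2 → run C
t=15: queue=[A,D,B,E,F] q_used=0 → run A
t=16: queue=[D,B,E,F] q_used=0 → run D
t=17: queue=[D,B,E,F] q_used=1 → run D
t=18: queue=[D,B,E,F] q_used=2 → run D
t=19: queue=[B,E,F,D] q_used=0 → run B
t=20: queue=[E,F,D] q_used=0 → run E
t=21: queue=[F,D] q_used=0 → run F
t=22: queue=[F,D] q_used=1 → run F
t=23: queue=[F,D] q_used=2 → run F
t=24: queue=[D] q_used=0 → run D
t=25: (idle)
t=26: (idle)
t=27: (idle)

running at tick 6 = E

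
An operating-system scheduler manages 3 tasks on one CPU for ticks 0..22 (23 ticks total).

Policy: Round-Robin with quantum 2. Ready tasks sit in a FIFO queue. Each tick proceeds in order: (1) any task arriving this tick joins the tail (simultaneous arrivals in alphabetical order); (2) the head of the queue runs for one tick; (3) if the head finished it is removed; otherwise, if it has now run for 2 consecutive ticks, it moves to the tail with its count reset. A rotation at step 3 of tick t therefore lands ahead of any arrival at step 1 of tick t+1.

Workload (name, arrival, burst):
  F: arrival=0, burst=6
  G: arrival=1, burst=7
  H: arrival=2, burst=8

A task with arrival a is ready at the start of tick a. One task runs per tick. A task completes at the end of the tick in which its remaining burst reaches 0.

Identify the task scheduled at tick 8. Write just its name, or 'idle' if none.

running at tick 8 = G

t=0: queue=[F] q_used=0 → run F
t=1: queue=[F,G] q_used=1 → run F
t=2: queue=[G,F,H] q_used=0 → run G
t=3: queue=[G,F,H] q_used=1 → run G
t=4: queue=[F,H,G] q_used=0 → run F
t=5: queue=[F,H,G] q_used=1 → run F
t=6: queue=[H,G,F] q_used=0 → run H
t=7: queue=[H,G,F] q_used=1 → run H
t=8: queue=[G,F,H] q_used=0 → run G
t=9: queue=[G,F,H] q_used=1 → run G
t=10: queue=[F,H,G] q_used=0 → run F
t=11: queue=[F,H,G] q_used=1 → run F
t=12: queue=[H,G] q_used=0 → run H
t=13: queue=[H,G] q_used=1 → run H
t=14: queue=[G,H] q_used=0 → run G
t=15: queue=[G,H] q_used=1 → run G
t=16: queue=[H,G] q_used=0 → run H
t=17: queue=[H,G] q_used=1 → run H
t=18: queue=[G,H] q_used=0 → run G
t=19: queue=[H] q_used=0 → run H
t=20: queue=[H] q_used=1 → run H
t=21: (idle)
t=22: (idle)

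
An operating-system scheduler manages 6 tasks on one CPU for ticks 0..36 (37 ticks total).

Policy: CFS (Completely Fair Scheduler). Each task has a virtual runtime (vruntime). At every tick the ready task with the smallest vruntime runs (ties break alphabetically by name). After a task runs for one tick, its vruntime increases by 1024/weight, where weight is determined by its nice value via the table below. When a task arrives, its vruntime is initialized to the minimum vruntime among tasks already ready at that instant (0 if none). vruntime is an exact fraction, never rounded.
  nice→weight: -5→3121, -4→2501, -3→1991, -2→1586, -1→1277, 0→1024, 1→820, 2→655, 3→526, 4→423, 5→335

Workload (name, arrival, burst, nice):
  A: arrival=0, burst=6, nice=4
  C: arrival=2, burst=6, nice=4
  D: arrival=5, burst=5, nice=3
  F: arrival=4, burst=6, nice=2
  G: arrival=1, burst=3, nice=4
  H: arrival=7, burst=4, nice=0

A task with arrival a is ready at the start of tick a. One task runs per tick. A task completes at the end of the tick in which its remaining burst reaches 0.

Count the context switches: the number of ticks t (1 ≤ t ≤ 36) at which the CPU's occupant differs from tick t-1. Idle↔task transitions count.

context switches = 28

t=0: vr[A=0] → run A
t=1: vr[A=1024/423 G=1024/423] → run A
t=2: vr[A=2048/423 C=1024/423 G=1024/423] → run C
t=3: vr[A=2048/423 C=2048/423 G=1024/423] → run G
t=4: vr[A=2048/423 C=2048/423 F=2048/423 G=2048/423] → run A
t=5: vr[A=1024/141 C=2048/423 D=2048/423 F=2048/423 G=2048/423] → run C
t=6: vr[A=1024/141 C=1024/141 D=2048/423 F=2048/423 G=2048/423] → run D
t=7: vr[A=1024/141 C=1024/141 D=755200/111249 F=2048/423 G=2048/423 H=2048/423] → run F
t=8: vr[A=1024/141 C=1024/141 D=755200/111249 F=1774592/277065 G=2048/423 H=2048/423] → run G
t=9: vr[A=1024/141 C=1024/141 D=755200/111249 F=1774592/277065 G=1024/141 H=2048/423] → run H
t=10: vr[A=1024/141 C=1024/141 D=755200/111249 F=1774592/277065 G=1024/141 H=2471/423] → run H
t=11: vr[A=1024/141 C=1024/141 D=755200/111249 F=1774592/277065 G=1024/141 H=2894/423] → run F
t=12: vr[A=1024/141 C=1024/141 D=755200/111249 F=2207744/277065 G=1024/141 H=2894/423] → run D
t=13: vr[A=1024/141 C=1024/141 D=971776/111249 F=2207744/277065 G=1024/141 H=2894/423] → run H
t=14: vr[A=1024/141 C=1024/141 D=971776/111249 F=2207744/277065 G=1024/141 H=3317/423] → run A
t=15: vr[A=4096/423 C=1024/141 D=971776/111249 F=2207744/277065 G=1024/141 H=3317/423] → run C
t=16: vr[A=4096/423 C=4096/423 D=971776/111249 F=2207744/277065 G=1024/141 H=3317/423] → run G
t=17: vr[A=4096/423 C=4096/423 D=971776/111249 F=2207744/277065 H=3317/423] → run H
t=18: vr[A=4096/423 C=4096/423 D=971776/111249 F=2207744/277065] → run F
t=19: vr[A=4096/423 C=4096/423 D=971776/111249 F=2640896/277065] → run D
t=20: vr[A=4096/423 C=4096/423 D=1188352/111249 F=2640896/277065] → run F
t=21: vr[A=4096/423 C=4096/423 D=1188352/111249 F=3074048/277065] → run A
t=22: vr[A=5120/423 C=4096/423 D=1188352/111249 F=3074048/277065] → run C
t=23: vr[A=5120/423 C=5120/423 D=1188352/111249 F=3074048/277065] → run D
t=24: vr[A=5120/423 C=5120/423 D=1404928/111249 F=3074048/277065] → run F
t=25: vr[A=5120/423 C=5120/423 D=1404928/111249 F=701440/55413] → run A
t=26: vr[C=5120/423 D=1404928/111249 F=701440/55413] → run C
t=27: vr[C=2048/141 D=1404928/111249 F=701440/55413] → run D
t=28: vr[C=2048/141 F=701440/55413] → run F
t=29: vr[C=2048/141] → run C
t=30: (idle)
t=31: (idle)
t=32: (idle)
t=33: (idle)
t=34: (idle)
t=35: (idle)
t=36: (idle)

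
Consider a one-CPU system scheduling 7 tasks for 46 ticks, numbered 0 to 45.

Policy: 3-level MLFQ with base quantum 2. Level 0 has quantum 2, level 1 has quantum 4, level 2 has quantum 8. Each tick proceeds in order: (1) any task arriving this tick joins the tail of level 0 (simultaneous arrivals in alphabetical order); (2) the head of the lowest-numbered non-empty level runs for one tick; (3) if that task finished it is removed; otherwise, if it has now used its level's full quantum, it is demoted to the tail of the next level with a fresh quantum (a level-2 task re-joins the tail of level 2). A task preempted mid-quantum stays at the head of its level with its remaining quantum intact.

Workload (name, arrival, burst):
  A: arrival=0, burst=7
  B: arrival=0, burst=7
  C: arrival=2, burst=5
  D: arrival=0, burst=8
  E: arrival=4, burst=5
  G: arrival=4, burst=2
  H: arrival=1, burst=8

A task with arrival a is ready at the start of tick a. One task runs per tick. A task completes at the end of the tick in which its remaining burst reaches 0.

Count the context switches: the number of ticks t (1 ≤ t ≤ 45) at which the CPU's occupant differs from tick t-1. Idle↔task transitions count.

context switches = 17

t=0: L0/L1/L2 = ABD/-/- → run A
t=1: L0/L1/L2 = ABDH/-/- → run A
t=2: L0/L1/L2 = BDHC/A/- → run B
t=3: L0/L1/L2 = BDHC/A/- → run B
t=4: L0/L1/L2 = DHCEG/AB/- → run D
t=5: L0/L1/L2 = DHCEG/AB/- → run D
t=6: L0/L1/L2 = HCEG/ABD/- → run H
t=7: L0/L1/L2 = HCEG/ABD/- → run H
t=8: L0/L1/L2 = CEG/ABDH/- → run C
t=9: L0/L1/L2 = CEG/ABDH/- → run C
t=10: L0/L1/L2 = EG/ABDHC/- → run E
t=11: L0/L1/L2 = EG/ABDHC/- → run E
t=12: L0/L1/L2 = G/ABDHCE/- → run G
t=13: L0/L1/L2 = G/ABDHCE/- → run G
t=14: L0/L1/L2 = -/ABDHCE/- → run A
t=15: L0/L1/L2 = -/ABDHCE/- → run A
t=16: L0/L1/L2 = -/ABDHCE/- → run A
t=17: L0/L1/L2 = -/ABDHCE/- → run A
t=18: L0/L1/L2 = -/BDHCE/A → run B
t=19: L0/L1/L2 = -/BDHCE/A → run B
t=20: L0/L1/L2 = -/BDHCE/A → run B
t=21: L0/L1/L2 = -/BDHCE/A → run B
t=22: L0/L1/L2 = -/DHCE/AB → run D
t=23: L0/L1/L2 = -/DHCE/AB → run D
t=24: L0/L1/L2 = -/DHCE/AB → run D
t=25: L0/L1/L2 = -/DHCE/AB → run D
t=26: L0/L1/L2 = -/HCE/ABD → run H
t=27: L0/L1/L2 = -/HCE/ABD → run H
t=28: L0/L1/L2 = -/HCE/ABD → run H
t=29: L0/L1/L2 = -/HCE/ABD → run H
t=30: L0/L1/L2 = -/CE/ABDH → run C
t=31: L0/L1/L2 = -/CE/ABDH → run C
t=32: L0/L1/L2 = -/CE/ABDH → run C
t=33: L0/L1/L2 = -/E/ABDH → run E
t=34: L0/L1/L2 = -/E/ABDH → run E
t=35: L0/L1/L2 = -/E/ABDH → run E
t=36: L0/L1/L2 = -/-/ABDH → run A
t=37: L0/L1/L2 = -/-/BDH → run B
t=38: L0/L1/L2 = -/-/DH → run D
t=39: L0/L1/L2 = -/-/DH → run D
t=40: L0/L1/L2 = -/-/H → run H
t=41: L0/L1/L2 = -/-/H → run H
t=42: (idle)
t=43: (idle)
t=44: (idle)
t=45: (idle)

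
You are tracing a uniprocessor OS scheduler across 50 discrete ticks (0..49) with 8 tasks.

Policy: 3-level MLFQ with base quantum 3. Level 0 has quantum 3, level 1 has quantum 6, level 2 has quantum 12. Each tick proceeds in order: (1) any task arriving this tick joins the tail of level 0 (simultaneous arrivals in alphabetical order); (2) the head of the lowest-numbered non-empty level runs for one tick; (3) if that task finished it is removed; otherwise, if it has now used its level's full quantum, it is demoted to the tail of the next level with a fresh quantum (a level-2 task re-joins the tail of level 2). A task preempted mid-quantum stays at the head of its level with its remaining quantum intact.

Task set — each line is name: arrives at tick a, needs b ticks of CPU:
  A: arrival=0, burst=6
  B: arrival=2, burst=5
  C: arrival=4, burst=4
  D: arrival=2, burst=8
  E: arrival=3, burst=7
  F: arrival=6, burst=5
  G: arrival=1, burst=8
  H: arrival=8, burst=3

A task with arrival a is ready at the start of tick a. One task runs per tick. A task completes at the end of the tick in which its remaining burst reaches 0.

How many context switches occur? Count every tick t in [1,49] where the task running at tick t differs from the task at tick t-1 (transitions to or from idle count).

t=0: L0/L1/L2 = A/-/- → run A
t=1: L0/L1/L2 = AG/-/- → run A
t=2: L0/L1/L2 = AGBD/-/- → run A
t=3: L0/L1/L2 = GBDE/A/- → run G
t=4: L0/L1/L2 = GBDEC/A/- → run G
t=5: L0/L1/L2 = GBDEC/A/- → run G
t=6: L0/L1/L2 = BDECF/AG/- → run B
t=7: L0/L1/L2 = BDECF/AG/- → run B
t=8: L0/L1/L2 = BDECFH/AG/- → run B
t=9: L0/L1/L2 = DECFH/AGB/- → run D
t=10: L0/L1/L2 = DECFH/AGB/- → run D
t=11: L0/L1/L2 = DECFH/AGB/- → run D
t=12: L0/L1/L2 = ECFH/AGBD/- → run E
t=13: L0/L1/L2 = ECFH/AGBD/- → run E
t=14: L0/L1/L2 = ECFH/AGBD/- → run E
t=15: L0/L1/L2 = CFH/AGBDE/- → run C
t=16: L0/L1/L2 = CFH/AGBDE/- → run C
t=17: L0/L1/L2 = CFH/AGBDE/- → run C
t=18: L0/L1/L2 = FH/AGBDEC/- → run F
t=19: L0/L1/L2 = FH/AGBDEC/- → run F
t=20: L0/L1/L2 = FH/AGBDEC/- → run F
t=21: L0/L1/L2 = H/AGBDECF/- → run H
t=22: L0/L1/L2 = H/AGBDECF/- → run H
t=23: L0/L1/L2 = H/AGBDECF/- → run H
t=24: L0/L1/L2 = -/AGBDECF/- → run A
t=25: L0/L1/L2 = -/AGBDECF/- → run A
t=26: L0/L1/L2 = -/AGBDECF/- → run A
t=27: L0/L1/L2 = -/GBDECF/- → run G
t=28: L0/L1/L2 = -/GBDECF/- → run G
t=29: L0/L1/L2 = -/GBDECF/- → run G
t=30: L0/L1/L2 = -/GBDECF/- → run G
t=31: L0/L1/L2 = -/GBDECF/- → run G
t=32: L0/L1/L2 = -/BDECF/- → run B
t=33: L0/L1/L2 = -/BDECF/- → run B
t=34: L0/L1/L2 = -/DECF/- → run D
t=35: L0/L1/L2 = -/DECF/- → run D
t=36: L0/L1/L2 = -/DECF/- → run D
t=37: L0/L1/L2 = -/DECF/- → run D
t=38: L0/L1/L2 = -/DECF/- → run D
t=39: L0/L1/L2 = -/ECF/- → run E
t=40: L0/L1/L2 = -/ECF/- → run E
t=41: L0/L1/L2 = -/ECF/- → run E
t=42: L0/L1/L2 = -/ECF/- → run E
t=43: L0/L1/L2 = -/CF/- → run C
t=44: L0/L1/L2 = -/F/- → run F
t=45: L0/L1/L2 = -/F/- → run F
t=46: (idle)
t=47: (idle)
t=48: (idle)
t=49: (idle)

context switches = 15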